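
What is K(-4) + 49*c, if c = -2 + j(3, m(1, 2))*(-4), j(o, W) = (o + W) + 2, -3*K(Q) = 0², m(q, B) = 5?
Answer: -2058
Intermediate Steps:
K(Q) = 0 (K(Q) = -⅓*0² = -⅓*0 = 0)
j(o, W) = 2 + W + o (j(o, W) = (W + o) + 2 = 2 + W + o)
c = -42 (c = -2 + (2 + 5 + 3)*(-4) = -2 + 10*(-4) = -2 - 40 = -42)
K(-4) + 49*c = 0 + 49*(-42) = 0 - 2058 = -2058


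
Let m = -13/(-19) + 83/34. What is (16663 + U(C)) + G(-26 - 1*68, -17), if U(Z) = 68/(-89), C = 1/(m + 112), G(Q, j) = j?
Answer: 1481426/89 ≈ 16645.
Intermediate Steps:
m = 2019/646 (m = -13*(-1/19) + 83*(1/34) = 13/19 + 83/34 = 2019/646 ≈ 3.1254)
C = 646/74371 (C = 1/(2019/646 + 112) = 1/(74371/646) = 646/74371 ≈ 0.0086862)
U(Z) = -68/89 (U(Z) = 68*(-1/89) = -68/89)
(16663 + U(C)) + G(-26 - 1*68, -17) = (16663 - 68/89) - 17 = 1482939/89 - 17 = 1481426/89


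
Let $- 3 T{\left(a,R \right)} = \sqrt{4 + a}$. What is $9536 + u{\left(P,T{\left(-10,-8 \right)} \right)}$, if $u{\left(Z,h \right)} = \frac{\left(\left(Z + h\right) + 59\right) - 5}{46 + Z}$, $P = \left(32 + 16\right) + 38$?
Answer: $\frac{314723}{33} - \frac{i \sqrt{6}}{396} \approx 9537.1 - 0.0061856 i$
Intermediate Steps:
$T{\left(a,R \right)} = - \frac{\sqrt{4 + a}}{3}$
$P = 86$ ($P = 48 + 38 = 86$)
$u{\left(Z,h \right)} = \frac{54 + Z + h}{46 + Z}$ ($u{\left(Z,h \right)} = \frac{\left(59 + Z + h\right) - 5}{46 + Z} = \frac{54 + Z + h}{46 + Z}$)
$9536 + u{\left(P,T{\left(-10,-8 \right)} \right)} = 9536 + \frac{54 + 86 - \frac{\sqrt{4 - 10}}{3}}{46 + 86} = 9536 + \frac{54 + 86 - \frac{\sqrt{-6}}{3}}{132} = 9536 + \frac{54 + 86 - \frac{i \sqrt{6}}{3}}{132} = 9536 + \frac{140 - \frac{i \sqrt{6}}{3}}{132} = 9536 + \left(\frac{35}{33} - \frac{i \sqrt{6}}{396}\right) = \frac{314723}{33} - \frac{i \sqrt{6}}{396}$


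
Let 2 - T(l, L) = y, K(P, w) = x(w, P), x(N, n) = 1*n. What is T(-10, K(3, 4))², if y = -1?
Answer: 9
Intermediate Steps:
x(N, n) = n
K(P, w) = P
T(l, L) = 3 (T(l, L) = 2 - 1*(-1) = 2 + 1 = 3)
T(-10, K(3, 4))² = 3² = 9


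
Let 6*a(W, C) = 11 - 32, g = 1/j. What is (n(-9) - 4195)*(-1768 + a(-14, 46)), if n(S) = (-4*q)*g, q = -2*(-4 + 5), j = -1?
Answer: 14891229/2 ≈ 7.4456e+6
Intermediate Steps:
q = -2 (q = -2*1 = -2)
g = -1 (g = 1/(-1) = -1)
a(W, C) = -7/2 (a(W, C) = (11 - 32)/6 = (⅙)*(-21) = -7/2)
n(S) = -8 (n(S) = -4*(-2)*(-1) = 8*(-1) = -8)
(n(-9) - 4195)*(-1768 + a(-14, 46)) = (-8 - 4195)*(-1768 - 7/2) = -4203*(-3543/2) = 14891229/2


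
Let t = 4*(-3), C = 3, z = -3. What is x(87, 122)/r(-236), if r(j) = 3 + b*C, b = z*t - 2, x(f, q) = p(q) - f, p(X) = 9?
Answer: -26/35 ≈ -0.74286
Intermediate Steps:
x(f, q) = 9 - f
t = -12
b = 34 (b = -3*(-12) - 2 = 36 - 2 = 34)
r(j) = 105 (r(j) = 3 + 34*3 = 3 + 102 = 105)
x(87, 122)/r(-236) = (9 - 1*87)/105 = (9 - 87)*(1/105) = -78*1/105 = -26/35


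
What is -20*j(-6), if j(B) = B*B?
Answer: -720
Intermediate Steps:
j(B) = B**2
-20*j(-6) = -20*(-6)**2 = -20*36 = -720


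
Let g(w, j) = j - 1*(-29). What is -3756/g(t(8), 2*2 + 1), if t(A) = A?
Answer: -1878/17 ≈ -110.47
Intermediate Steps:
g(w, j) = 29 + j (g(w, j) = j + 29 = 29 + j)
-3756/g(t(8), 2*2 + 1) = -3756/(29 + (2*2 + 1)) = -3756/(29 + (4 + 1)) = -3756/(29 + 5) = -3756/34 = -3756*1/34 = -1878/17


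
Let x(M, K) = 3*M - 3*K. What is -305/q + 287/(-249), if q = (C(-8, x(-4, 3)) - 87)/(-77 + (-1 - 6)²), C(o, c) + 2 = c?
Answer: -215803/2739 ≈ -78.789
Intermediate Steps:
x(M, K) = -3*K + 3*M
C(o, c) = -2 + c
q = 55/14 (q = ((-2 + (-3*3 + 3*(-4))) - 87)/(-77 + (-1 - 6)²) = ((-2 + (-9 - 12)) - 87)/(-77 + (-7)²) = ((-2 - 21) - 87)/(-77 + 49) = (-23 - 87)/(-28) = -110*(-1/28) = 55/14 ≈ 3.9286)
-305/q + 287/(-249) = -305/55/14 + 287/(-249) = -305*14/55 + 287*(-1/249) = -854/11 - 287/249 = -215803/2739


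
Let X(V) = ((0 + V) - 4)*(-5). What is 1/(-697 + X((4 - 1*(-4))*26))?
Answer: -1/1717 ≈ -0.00058241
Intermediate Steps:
X(V) = 20 - 5*V (X(V) = (V - 4)*(-5) = (-4 + V)*(-5) = 20 - 5*V)
1/(-697 + X((4 - 1*(-4))*26)) = 1/(-697 + (20 - 5*(4 - 1*(-4))*26)) = 1/(-697 + (20 - 5*(4 + 4)*26)) = 1/(-697 + (20 - 40*26)) = 1/(-697 + (20 - 5*208)) = 1/(-697 + (20 - 1040)) = 1/(-697 - 1020) = 1/(-1717) = -1/1717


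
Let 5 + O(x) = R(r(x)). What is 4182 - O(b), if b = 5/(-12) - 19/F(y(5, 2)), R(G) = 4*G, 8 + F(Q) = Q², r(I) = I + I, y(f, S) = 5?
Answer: 214163/51 ≈ 4199.3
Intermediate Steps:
r(I) = 2*I
F(Q) = -8 + Q²
b = -313/204 (b = 5/(-12) - 19/(-8 + 5²) = 5*(-1/12) - 19/(-8 + 25) = -5/12 - 19/17 = -313/204 ≈ -1.5343)
O(x) = -5 + 8*x (O(x) = -5 + 4*(2*x) = -5 + 8*x)
4182 - O(b) = 4182 - (-5 + 8*(-313/204)) = 4182 - (-5 - 626/51) = 4182 - 1*(-881/51) = 4182 + 881/51 = 214163/51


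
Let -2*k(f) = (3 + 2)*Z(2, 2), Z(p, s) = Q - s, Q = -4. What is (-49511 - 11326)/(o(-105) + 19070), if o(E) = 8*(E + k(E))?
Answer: -60837/18350 ≈ -3.3154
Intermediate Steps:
Z(p, s) = -4 - s
k(f) = 15 (k(f) = -(3 + 2)*(-4 - 1*2)/2 = -5*(-4 - 2)/2 = -5*(-6)/2 = -½*(-30) = 15)
o(E) = 120 + 8*E (o(E) = 8*(E + 15) = 8*(15 + E) = 120 + 8*E)
(-49511 - 11326)/(o(-105) + 19070) = (-49511 - 11326)/((120 + 8*(-105)) + 19070) = -60837/((120 - 840) + 19070) = -60837/(-720 + 19070) = -60837/18350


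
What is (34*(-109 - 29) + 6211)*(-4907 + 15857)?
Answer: 16633050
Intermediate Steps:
(34*(-109 - 29) + 6211)*(-4907 + 15857) = (34*(-138) + 6211)*10950 = (-4692 + 6211)*10950 = 1519*10950 = 16633050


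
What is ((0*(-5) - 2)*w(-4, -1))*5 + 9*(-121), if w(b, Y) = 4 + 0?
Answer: -1129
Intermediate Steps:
w(b, Y) = 4
((0*(-5) - 2)*w(-4, -1))*5 + 9*(-121) = ((0*(-5) - 2)*4)*5 + 9*(-121) = ((0 - 2)*4)*5 - 1089 = -2*4*5 - 1089 = -8*5 - 1089 = -40 - 1089 = -1129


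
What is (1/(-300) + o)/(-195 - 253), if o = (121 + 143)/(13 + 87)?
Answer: -113/19200 ≈ -0.0058854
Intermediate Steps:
o = 66/25 (o = 264/100 = 264*(1/100) = 66/25 ≈ 2.6400)
(1/(-300) + o)/(-195 - 253) = (1/(-300) + 66/25)/(-195 - 253) = (-1/300 + 66/25)/(-448) = (791/300)*(-1/448) = -113/19200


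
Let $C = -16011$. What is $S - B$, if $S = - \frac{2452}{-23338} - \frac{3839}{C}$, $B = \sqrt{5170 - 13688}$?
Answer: $\frac{64426777}{186832359} - i \sqrt{8518} \approx 0.34484 - 92.293 i$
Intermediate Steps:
$B = i \sqrt{8518}$ ($B = \sqrt{-8518} = i \sqrt{8518} \approx 92.293 i$)
$S = \frac{64426777}{186832359}$ ($S = - \frac{2452}{-23338} - \frac{3839}{-16011} = \left(-2452\right) \left(- \frac{1}{23338}\right) - - \frac{3839}{16011} = \frac{1226}{11669} + \frac{3839}{16011} = \frac{64426777}{186832359} \approx 0.34484$)
$S - B = \frac{64426777}{186832359} - i \sqrt{8518}$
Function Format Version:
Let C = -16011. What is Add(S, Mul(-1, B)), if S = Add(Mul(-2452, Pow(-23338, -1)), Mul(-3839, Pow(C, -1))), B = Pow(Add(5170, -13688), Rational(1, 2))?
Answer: Add(Rational(64426777, 186832359), Mul(-1, I, Pow(8518, Rational(1, 2)))) ≈ Add(0.34484, Mul(-92.293, I))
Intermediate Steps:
B = Mul(I, Pow(8518, Rational(1, 2))) (B = Pow(-8518, Rational(1, 2)) = Mul(I, Pow(8518, Rational(1, 2))) ≈ Mul(92.293, I))
S = Rational(64426777, 186832359) (S = Add(Mul(-2452, Pow(-23338, -1)), Mul(-3839, Pow(-16011, -1))) = Add(Mul(-2452, Rational(-1, 23338)), Mul(-3839, Rational(-1, 16011))) = Add(Rational(1226, 11669), Rational(3839, 16011)) = Rational(64426777, 186832359) ≈ 0.34484)
Add(S, Mul(-1, B)) = Add(Rational(64426777, 186832359), Mul(-1, Mul(I, Pow(8518, Rational(1, 2))))) = Add(Rational(64426777, 186832359), Mul(-1, I, Pow(8518, Rational(1, 2))))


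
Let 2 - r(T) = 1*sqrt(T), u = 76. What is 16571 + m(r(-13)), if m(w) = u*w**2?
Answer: 15887 - 304*I*sqrt(13) ≈ 15887.0 - 1096.1*I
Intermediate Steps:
r(T) = 2 - sqrt(T)
m(w) = 76*w**2
16571 + m(r(-13)) = 16571 + 76*(2 - sqrt(-13))**2 = 16571 + 76*(2 - I*sqrt(13))**2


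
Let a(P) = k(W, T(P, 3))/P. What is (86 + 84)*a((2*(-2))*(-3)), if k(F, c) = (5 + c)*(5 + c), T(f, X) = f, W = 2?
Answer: 24565/6 ≈ 4094.2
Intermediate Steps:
k(F, c) = (5 + c)²
a(P) = (5 + P)²/P
(86 + 84)*a((2*(-2))*(-3)) = (86 + 84)*((5 + (2*(-2))*(-3))²/(((2*(-2))*(-3)))) = 170*((5 - 4*(-3))²/((-4*(-3)))) = 170*((5 + 12)²/12) = 170*((1/12)*17²) = 170*((1/12)*289) = 170*(289/12) = 24565/6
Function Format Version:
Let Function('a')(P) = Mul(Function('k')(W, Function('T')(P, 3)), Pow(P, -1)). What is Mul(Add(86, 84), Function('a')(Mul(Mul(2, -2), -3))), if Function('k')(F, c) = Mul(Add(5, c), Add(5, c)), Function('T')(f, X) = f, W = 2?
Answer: Rational(24565, 6) ≈ 4094.2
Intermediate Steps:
Function('k')(F, c) = Pow(Add(5, c), 2)
Function('a')(P) = Mul(Pow(P, -1), Pow(Add(5, P), 2)) (Function('a')(P) = Mul(Pow(Add(5, P), 2), Pow(P, -1)) = Mul(Pow(P, -1), Pow(Add(5, P), 2)))
Mul(Add(86, 84), Function('a')(Mul(Mul(2, -2), -3))) = Mul(Add(86, 84), Mul(Pow(Mul(Mul(2, -2), -3), -1), Pow(Add(5, Mul(Mul(2, -2), -3)), 2))) = Mul(170, Mul(Pow(Mul(-4, -3), -1), Pow(Add(5, Mul(-4, -3)), 2))) = Mul(170, Mul(Pow(12, -1), Pow(Add(5, 12), 2))) = Mul(170, Mul(Rational(1, 12), Pow(17, 2))) = Mul(170, Mul(Rational(1, 12), 289)) = Mul(170, Rational(289, 12)) = Rational(24565, 6)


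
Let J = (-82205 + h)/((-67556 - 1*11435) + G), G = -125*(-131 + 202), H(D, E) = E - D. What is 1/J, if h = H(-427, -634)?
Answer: 43933/41206 ≈ 1.0662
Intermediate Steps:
h = -207 (h = -634 - 1*(-427) = -634 + 427 = -207)
G = -8875 (G = -125*71 = -8875)
J = 41206/43933 (J = (-82205 - 207)/((-67556 - 1*11435) - 8875) = -82412/((-67556 - 11435) - 8875) = -82412/(-78991 - 8875) = -82412/(-87866) = -82412*(-1/87866) = 41206/43933 ≈ 0.93793)
1/J = 1/(41206/43933) = 43933/41206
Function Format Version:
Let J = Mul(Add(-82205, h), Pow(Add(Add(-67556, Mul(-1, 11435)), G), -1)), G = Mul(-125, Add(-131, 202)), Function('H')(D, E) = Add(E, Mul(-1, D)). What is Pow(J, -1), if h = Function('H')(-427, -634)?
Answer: Rational(43933, 41206) ≈ 1.0662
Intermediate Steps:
h = -207 (h = Add(-634, Mul(-1, -427)) = Add(-634, 427) = -207)
G = -8875 (G = Mul(-125, 71) = -8875)
J = Rational(41206, 43933) (J = Mul(Add(-82205, -207), Pow(Add(Add(-67556, Mul(-1, 11435)), -8875), -1)) = Mul(-82412, Pow(Add(Add(-67556, -11435), -8875), -1)) = Mul(-82412, Pow(Add(-78991, -8875), -1)) = Mul(-82412, Pow(-87866, -1)) = Mul(-82412, Rational(-1, 87866)) = Rational(41206, 43933) ≈ 0.93793)
Pow(J, -1) = Pow(Rational(41206, 43933), -1) = Rational(43933, 41206)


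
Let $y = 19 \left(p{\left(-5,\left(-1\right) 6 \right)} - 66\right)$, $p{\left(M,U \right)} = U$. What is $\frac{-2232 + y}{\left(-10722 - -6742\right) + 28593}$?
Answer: $- \frac{3600}{24613} \approx -0.14626$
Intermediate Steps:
$y = -1368$ ($y = 19 \left(\left(-1\right) 6 - 66\right) = 19 \left(-6 - 66\right) = 19 \left(-72\right) = -1368$)
$\frac{-2232 + y}{\left(-10722 - -6742\right) + 28593} = \frac{-2232 - 1368}{\left(-10722 - -6742\right) + 28593} = - \frac{3600}{\left(-10722 + 6742\right) + 28593} = - \frac{3600}{-3980 + 28593} = - \frac{3600}{24613}$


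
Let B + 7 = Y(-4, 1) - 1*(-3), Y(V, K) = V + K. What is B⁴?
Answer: 2401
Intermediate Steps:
Y(V, K) = K + V
B = -7 (B = -7 + ((1 - 4) - 1*(-3)) = -7 + (-3 + 3) = -7 + 0 = -7)
B⁴ = (-7)⁴ = 2401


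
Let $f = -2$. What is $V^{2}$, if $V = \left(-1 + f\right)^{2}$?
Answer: $81$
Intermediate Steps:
$V = 9$ ($V = \left(-1 - 2\right)^{2} = \left(-3\right)^{2} = 9$)
$V^{2} = 9^{2} = 81$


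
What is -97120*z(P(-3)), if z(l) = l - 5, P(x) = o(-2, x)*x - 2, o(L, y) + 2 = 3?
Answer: 971200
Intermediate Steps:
o(L, y) = 1 (o(L, y) = -2 + 3 = 1)
P(x) = -2 + x (P(x) = 1*x - 2 = x - 2 = -2 + x)
z(l) = -5 + l
-97120*z(P(-3)) = -97120*(-5 + (-2 - 3)) = -97120*(-5 - 5) = -97120*(-10) = 971200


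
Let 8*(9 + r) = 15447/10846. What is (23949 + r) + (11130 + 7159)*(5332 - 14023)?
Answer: -13789670241465/86768 ≈ -1.5893e+8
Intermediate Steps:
r = -765465/86768 (r = -9 + (15447/10846)/8 = -9 + (15447*(1/10846))/8 = -9 + (1/8)*(15447/10846) = -9 + 15447/86768 = -765465/86768 ≈ -8.8220)
(23949 + r) + (11130 + 7159)*(5332 - 14023) = (23949 - 765465/86768) + (11130 + 7159)*(5332 - 14023) = 2077241367/86768 + 18289*(-8691) = 2077241367/86768 - 158949699 = -13789670241465/86768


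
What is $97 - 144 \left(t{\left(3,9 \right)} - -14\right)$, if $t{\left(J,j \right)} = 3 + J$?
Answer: $-2783$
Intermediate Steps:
$97 - 144 \left(t{\left(3,9 \right)} - -14\right) = 97 - 144 \left(\left(3 + 3\right) - -14\right) = 97 - 144 \left(6 + 14\right) = 97 - 2880 = -2783$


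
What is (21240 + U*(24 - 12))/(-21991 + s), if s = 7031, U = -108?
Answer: -2493/1870 ≈ -1.3332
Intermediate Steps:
(21240 + U*(24 - 12))/(-21991 + s) = (21240 - 108*(24 - 12))/(-21991 + 7031) = (21240 - 108*12)/(-14960) = (21240 - 1296)*(-1/14960) = 19944*(-1/14960) = -2493/1870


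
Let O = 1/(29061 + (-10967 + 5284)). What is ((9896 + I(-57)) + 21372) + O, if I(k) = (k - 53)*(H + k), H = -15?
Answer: 916137065/23378 ≈ 39188.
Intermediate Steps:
O = 1/23378 (O = 1/(29061 - 5683) = 1/23378 ≈ 4.2775e-5)
I(k) = (-53 + k)*(-15 + k) (I(k) = (k - 53)*(-15 + k) = (-53 + k)*(-15 + k))
((9896 + I(-57)) + 21372) + O = ((9896 + (795 + (-57)**2 - 68*(-57))) + 21372) + 1/23378 = ((9896 + (795 + 3249 + 3876)) + 21372) + 1/23378 = ((9896 + 7920) + 21372) + 1/23378 = (17816 + 21372) + 1/23378 = 39188 + 1/23378 = 916137065/23378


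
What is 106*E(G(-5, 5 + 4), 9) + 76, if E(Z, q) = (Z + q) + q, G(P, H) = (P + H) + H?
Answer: 3362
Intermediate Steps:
G(P, H) = P + 2*H (G(P, H) = (H + P) + H = P + 2*H)
E(Z, q) = Z + 2*q
106*E(G(-5, 5 + 4), 9) + 76 = 106*((-5 + 2*(5 + 4)) + 2*9) + 76 = 106*((-5 + 2*9) + 18) + 76 = 106*((-5 + 18) + 18) + 76 = 106*(13 + 18) + 76 = 106*31 + 76 = 3286 + 76 = 3362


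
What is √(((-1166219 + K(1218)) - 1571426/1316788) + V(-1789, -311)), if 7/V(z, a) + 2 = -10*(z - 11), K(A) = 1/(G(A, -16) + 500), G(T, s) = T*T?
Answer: I*√5635113344365850280831947665927109698/2198168851151636 ≈ 1079.9*I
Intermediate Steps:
G(T, s) = T²
K(A) = 1/(500 + A²) (K(A) = 1/(A² + 500) = 1/(500 + A²))
V(z, a) = 7/(108 - 10*z) (V(z, a) = 7/(-2 - 10*(z - 11)) = 7/(-2 - 10*(-11 + z)) = 7/(-2 + (110 - 10*z)) = 7/(108 - 10*z))
√(((-1166219 + K(1218)) - 1571426/1316788) + V(-1789, -311)) = √(((-1166219 + 1/(500 + 1218²)) - 1571426/1316788) - 7/(-108 + 10*(-1789))) = √(((-1166219 + 1/(500 + 1483524)) - 1571426*1/1316788) - 7/(-108 - 17890)) = √(((-1166219 + 1/1484024) - 785713/658394) - 7/(-17998)) = √(((-1166219 + 1/1484024) - 785713/658394) - 7*(-1/17998)) = √((-1730696985255/1484024 - 785713/658394) + 7/17998) = √(-569740838463464791/488536248728 + 7/17998) = √(-5127097803622842783661/4396337702303272) = I*√5635113344365850280831947665927109698/2198168851151636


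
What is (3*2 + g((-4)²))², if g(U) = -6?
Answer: 0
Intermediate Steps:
(3*2 + g((-4)²))² = (3*2 - 6)² = (6 - 6)² = 0² = 0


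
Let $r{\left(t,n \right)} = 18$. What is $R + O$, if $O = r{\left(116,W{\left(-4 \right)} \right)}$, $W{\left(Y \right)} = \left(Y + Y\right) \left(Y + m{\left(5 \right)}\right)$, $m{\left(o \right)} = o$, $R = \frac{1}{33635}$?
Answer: $\frac{605431}{33635} \approx 18.0$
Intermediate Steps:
$R = \frac{1}{33635} \approx 2.9731 \cdot 10^{-5}$
$W{\left(Y \right)} = 2 Y \left(5 + Y\right)$ ($W{\left(Y \right)} = \left(Y + Y\right) \left(Y + 5\right) = 2 Y \left(5 + Y\right)$)
$O = 18$
$R + O = \frac{1}{33635} + 18 = \frac{605431}{33635}$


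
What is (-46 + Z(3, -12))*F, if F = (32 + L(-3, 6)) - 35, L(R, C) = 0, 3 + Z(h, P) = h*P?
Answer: 255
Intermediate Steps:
Z(h, P) = -3 + P*h (Z(h, P) = -3 + h*P = -3 + P*h)
F = -3 (F = (32 + 0) - 35 = 32 - 35 = -3)
(-46 + Z(3, -12))*F = (-46 + (-3 - 12*3))*(-3) = (-46 + (-3 - 36))*(-3) = (-46 - 39)*(-3) = -85*(-3) = 255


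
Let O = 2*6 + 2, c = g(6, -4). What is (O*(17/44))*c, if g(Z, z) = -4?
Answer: -238/11 ≈ -21.636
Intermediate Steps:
c = -4
O = 14 (O = 12 + 2 = 14)
(O*(17/44))*c = (14*(17/44))*(-4) = (119/22)*(-4) = -238/11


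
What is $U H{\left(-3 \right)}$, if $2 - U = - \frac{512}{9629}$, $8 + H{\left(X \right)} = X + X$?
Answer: $- \frac{276780}{9629} \approx -28.744$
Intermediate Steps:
$H{\left(X \right)} = -8 + 2 X$ ($H{\left(X \right)} = -8 + \left(X + X\right) = -8 + 2 X$)
$U = \frac{19770}{9629}$ ($U = 2 - - \frac{512}{9629} = 2 + \frac{512}{9629} = \frac{19770}{9629} \approx 2.0532$)
$U H{\left(-3 \right)} = \frac{19770 \left(-8 + 2 \left(-3\right)\right)}{9629} = \frac{19770 \left(-8 - 6\right)}{9629} = \frac{19770}{9629} \left(-14\right) = - \frac{276780}{9629}$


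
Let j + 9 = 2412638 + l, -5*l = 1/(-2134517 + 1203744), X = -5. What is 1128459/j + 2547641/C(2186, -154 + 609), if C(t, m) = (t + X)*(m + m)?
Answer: 361371601159569472/206337244841240695 ≈ 1.7514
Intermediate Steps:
C(t, m) = 2*m*(-5 + t) (C(t, m) = (t - 5)*(m + m) = (-5 + t)*(2*m) = 2*m*(-5 + t))
l = 1/4653865 (l = -1/(5*(-2134517 + 1203744)) = -⅕/(-930773) = -⅕*(-1/930773) = 1/4653865 ≈ 2.1488e-7)
j = 11228049661086/4653865 (j = -9 + (2412638 + 1/4653865) = -9 + 11228091545871/4653865 = 11228049661086/4653865 ≈ 2.4126e+6)
1128459/j + 2547641/C(2186, -154 + 609) = 1128459/(11228049661086/4653865) + 2547641/((2*(-154 + 609)*(-5 + 2186))) = 1128459*(4653865/11228049661086) + 2547641/((2*455*2181)) = 1750565281345/3742683220362 + 2547641/1984710 = 361371601159569472/206337244841240695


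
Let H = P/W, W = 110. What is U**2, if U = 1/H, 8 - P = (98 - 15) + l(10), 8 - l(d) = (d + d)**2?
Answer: 12100/100489 ≈ 0.12041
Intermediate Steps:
l(d) = 8 - 4*d**2 (l(d) = 8 - (d + d)**2 = 8 - (2*d)**2 = 8 - 4*d**2)
P = 317 (P = 8 - ((98 - 15) + (8 - 4*10**2)) = 8 - (83 + (8 - 4*100)) = 8 - (83 + (8 - 400)) = 8 - (83 - 392) = 8 - 1*(-309) = 8 + 309 = 317)
H = 317/110 ≈ 2.8818
U = 110/317 (U = 1/(317/110) = 110/317 ≈ 0.34700)
U**2 = (110/317)**2 = 12100/100489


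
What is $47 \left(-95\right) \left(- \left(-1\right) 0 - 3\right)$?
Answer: $13395$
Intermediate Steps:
$47 \left(-95\right) \left(- \left(-1\right) 0 - 3\right) = - 4465 \left(\left(-1\right) 0 - 3\right) = - 4465 \left(0 - 3\right) = \left(-4465\right) \left(-3\right) = 13395$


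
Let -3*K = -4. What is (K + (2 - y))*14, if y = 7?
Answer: -154/3 ≈ -51.333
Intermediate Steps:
K = 4/3 (K = -⅓*(-4) = 4/3 ≈ 1.3333)
(K + (2 - y))*14 = (4/3 + (2 - 1*7))*14 = (4/3 + (2 - 7))*14 = (4/3 - 5)*14 = -11/3*14 = -154/3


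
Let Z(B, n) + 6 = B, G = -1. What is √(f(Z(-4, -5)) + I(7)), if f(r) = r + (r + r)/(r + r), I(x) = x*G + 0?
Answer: 4*I ≈ 4.0*I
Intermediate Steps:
Z(B, n) = -6 + B
I(x) = -x (I(x) = x*(-1) + 0 = -x + 0 = -x)
f(r) = 1 + r (f(r) = r + (2*r)/((2*r)) = r + (2*r)*(1/(2*r)) = r + 1 = 1 + r)
√(f(Z(-4, -5)) + I(7)) = √((1 + (-6 - 4)) - 1*7) = √((1 - 10) - 7) = √(-9 - 7) = √(-16) = 4*I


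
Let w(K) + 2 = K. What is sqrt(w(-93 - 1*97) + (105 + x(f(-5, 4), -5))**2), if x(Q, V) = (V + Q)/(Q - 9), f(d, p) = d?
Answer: 4*sqrt(33637)/7 ≈ 104.80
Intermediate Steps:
x(Q, V) = (Q + V)/(-9 + Q)
w(K) = -2 + K
sqrt(w(-93 - 1*97) + (105 + x(f(-5, 4), -5))**2) = sqrt((-2 + (-93 - 1*97)) + (105 + (-5 - 5)/(-9 - 5))**2) = sqrt((-2 + (-93 - 97)) + (105 - 10/(-14))**2) = sqrt((-2 - 190) + (105 - 1/14*(-10))**2) = sqrt(-192 + (105 + 5/7)**2) = sqrt(-192 + (740/7)**2) = sqrt(-192 + 547600/49) = sqrt(538192/49) = 4*sqrt(33637)/7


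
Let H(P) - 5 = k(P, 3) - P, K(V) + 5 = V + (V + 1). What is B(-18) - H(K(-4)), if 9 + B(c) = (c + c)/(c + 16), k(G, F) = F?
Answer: -11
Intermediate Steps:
K(V) = -4 + 2*V (K(V) = -5 + (V + (V + 1)) = -5 + (V + (1 + V)) = -5 + (1 + 2*V) = -4 + 2*V)
H(P) = 8 - P (H(P) = 5 + (3 - P) = 8 - P)
B(c) = -9 + 2*c/(16 + c) (B(c) = -9 + (c + c)/(c + 16) = -9 + (2*c)/(16 + c) = -9 + 2*c/(16 + c))
B(-18) - H(K(-4)) = (-144 - 7*(-18))/(16 - 18) - (8 - (-4 + 2*(-4))) = (-144 + 126)/(-2) - (8 - (-4 - 8)) = -1/2*(-18) - (8 - 1*(-12)) = 9 - (8 + 12) = 9 - 1*20 = 9 - 20 = -11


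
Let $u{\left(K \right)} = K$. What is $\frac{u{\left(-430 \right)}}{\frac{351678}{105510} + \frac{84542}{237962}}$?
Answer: $- \frac{449840390275}{3858584444} \approx -116.58$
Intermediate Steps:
$\frac{u{\left(-430 \right)}}{\frac{351678}{105510} + \frac{84542}{237962}} = - \frac{430}{\frac{351678}{105510} + \frac{84542}{237962}} = - \frac{430}{351678 \cdot \frac{1}{105510} + 84542 \cdot \frac{1}{237962}} = - \frac{430}{\frac{58613}{17585} + \frac{42271}{118981}} = - \frac{430}{\frac{7717168888}{2092280885}} = \left(-430\right) \frac{2092280885}{7717168888} = - \frac{449840390275}{3858584444}$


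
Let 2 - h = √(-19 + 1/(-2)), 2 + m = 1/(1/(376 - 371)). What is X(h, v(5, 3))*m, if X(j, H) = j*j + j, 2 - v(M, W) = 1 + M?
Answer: -81/2 - 15*I*√78/2 ≈ -40.5 - 66.238*I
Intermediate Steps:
v(M, W) = 1 - M (v(M, W) = 2 - (1 + M) = 2 + (-1 - M) = 1 - M)
m = 3 (m = -2 + 1/(1/(376 - 371)) = -2 + 1/(1/5) = -2 + 1/(⅕) = -2 + 5 = 3)
h = 2 - I*√78/2 (h = 2 - √(-19 + 1/(-2)) = 2 - √(-19 - ½) = 2 - √(-39/2) = 2 - I*√78/2 ≈ 2.0 - 4.4159*I)
X(j, H) = j + j² (X(j, H) = j² + j = j + j²)
X(h, v(5, 3))*m = ((2 - I*√78/2)*(1 + (2 - I*√78/2)))*3 = ((2 - I*√78/2)*(3 - I*√78/2))*3 = 3*(2 - I*√78/2)*(3 - I*√78/2)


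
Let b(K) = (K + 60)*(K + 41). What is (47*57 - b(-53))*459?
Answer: 1268217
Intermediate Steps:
b(K) = (41 + K)*(60 + K) (b(K) = (60 + K)*(41 + K) = (41 + K)*(60 + K))
(47*57 - b(-53))*459 = (47*57 - (2460 + (-53)² + 101*(-53)))*459 = (2679 - (2460 + 2809 - 5353))*459 = (2679 - 1*(-84))*459 = (2679 + 84)*459 = 2763*459 = 1268217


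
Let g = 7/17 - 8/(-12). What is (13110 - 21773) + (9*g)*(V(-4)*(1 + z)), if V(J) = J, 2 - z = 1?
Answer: -148591/17 ≈ -8740.6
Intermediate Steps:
z = 1 (z = 2 - 1*1 = 2 - 1 = 1)
g = 55/51 (g = 7*(1/17) - 8*(-1/12) = 7/17 + ⅔ = 55/51 ≈ 1.0784)
(13110 - 21773) + (9*g)*(V(-4)*(1 + z)) = (13110 - 21773) + (9*(55/51))*(-4*(1 + 1)) = -8663 + 165*(-4*2)/17 = -8663 + (165/17)*(-8) = -8663 - 1320/17 = -148591/17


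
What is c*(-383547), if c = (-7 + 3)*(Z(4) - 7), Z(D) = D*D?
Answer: 13807692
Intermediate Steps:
Z(D) = D²
c = -36 (c = (-7 + 3)*(4² - 7) = -4*(16 - 7) = -4*9 = -36)
c*(-383547) = -36*(-383547) = 13807692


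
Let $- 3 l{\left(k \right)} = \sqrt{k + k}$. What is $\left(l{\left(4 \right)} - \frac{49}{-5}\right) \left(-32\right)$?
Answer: $- \frac{1568}{5} + \frac{64 \sqrt{2}}{3} \approx -283.43$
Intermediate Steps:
$l{\left(k \right)} = - \frac{\sqrt{2} \sqrt{k}}{3}$ ($l{\left(k \right)} = - \frac{\sqrt{k + k}}{3} = - \frac{\sqrt{2 k}}{3} = - \frac{\sqrt{2} \sqrt{k}}{3}$)
$\left(l{\left(4 \right)} - \frac{49}{-5}\right) \left(-32\right) = \left(- \frac{\sqrt{2} \sqrt{4}}{3} - \frac{49}{-5}\right) \left(-32\right) = \left(\left(- \frac{1}{3}\right) \sqrt{2} \cdot 2 - - \frac{49}{5}\right) \left(-32\right) = \left(- \frac{2 \sqrt{2}}{3} + \frac{49}{5}\right) \left(-32\right) = \left(\frac{49}{5} - \frac{2 \sqrt{2}}{3}\right) \left(-32\right) = - \frac{1568}{5} + \frac{64 \sqrt{2}}{3}$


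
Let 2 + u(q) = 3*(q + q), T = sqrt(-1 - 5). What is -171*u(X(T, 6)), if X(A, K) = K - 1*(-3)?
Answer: -8892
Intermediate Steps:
T = I*sqrt(6) (T = sqrt(-6) = I*sqrt(6) ≈ 2.4495*I)
X(A, K) = 3 + K (X(A, K) = K + 3 = 3 + K)
u(q) = -2 + 6*q (u(q) = -2 + 3*(q + q) = -2 + 3*(2*q) = -2 + 6*q)
-171*u(X(T, 6)) = -171*(-2 + 6*(3 + 6)) = -171*(-2 + 6*9) = -171*(-2 + 54) = -171*52 = -8892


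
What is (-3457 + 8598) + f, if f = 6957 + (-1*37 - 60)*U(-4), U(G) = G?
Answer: 12486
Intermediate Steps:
f = 7345 (f = 6957 + (-1*37 - 60)*(-4) = 6957 + (-37 - 60)*(-4) = 6957 - 97*(-4) = 6957 + 388 = 7345)
(-3457 + 8598) + f = (-3457 + 8598) + 7345 = 5141 + 7345 = 12486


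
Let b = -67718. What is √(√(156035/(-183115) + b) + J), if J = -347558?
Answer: √(-466160126986982 + 36623*I*√90827512821583)/36623 ≈ 0.2207 + 589.54*I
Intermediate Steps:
√(√(156035/(-183115) + b) + J) = √(√(156035/(-183115) - 67718) - 347558) = √(√(156035*(-1/183115) - 67718) - 347558) = √(√(-31207/36623 - 67718) - 347558) = √(√(-2480067521/36623) - 347558) = √(I*√90827512821583/36623 - 347558) = √(-347558 + I*√90827512821583/36623)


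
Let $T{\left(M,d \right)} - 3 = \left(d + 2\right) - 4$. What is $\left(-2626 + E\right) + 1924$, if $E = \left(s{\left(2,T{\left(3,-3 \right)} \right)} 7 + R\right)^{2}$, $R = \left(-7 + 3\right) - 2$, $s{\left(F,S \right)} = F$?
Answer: $-638$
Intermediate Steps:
$T{\left(M,d \right)} = 1 + d$ ($T{\left(M,d \right)} = 3 + \left(\left(d + 2\right) - 4\right) = 3 + \left(\left(2 + d\right) - 4\right) = 3 + \left(-2 + d\right) = 1 + d$)
$R = -6$ ($R = -4 - 2 = -6$)
$E = 64$ ($E = \left(2 \cdot 7 - 6\right)^{2} = \left(14 - 6\right)^{2} = 8^{2} = 64$)
$\left(-2626 + E\right) + 1924 = \left(-2626 + 64\right) + 1924 = -2562 + 1924 = -638$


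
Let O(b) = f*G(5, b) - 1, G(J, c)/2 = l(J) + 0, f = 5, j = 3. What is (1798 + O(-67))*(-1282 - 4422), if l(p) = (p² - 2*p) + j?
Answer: -11276808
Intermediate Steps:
l(p) = 3 + p² - 2*p (l(p) = (p² - 2*p) + 3 = 3 + p² - 2*p)
G(J, c) = 6 - 4*J + 2*J² (G(J, c) = 2*((3 + J² - 2*J) + 0) = 2*(3 + J² - 2*J) = 6 - 4*J + 2*J²)
O(b) = 179 (O(b) = 5*(6 - 4*5 + 2*5²) - 1 = 5*(6 - 20 + 2*25) - 1 = 5*(6 - 20 + 50) - 1 = 5*36 - 1 = 180 - 1 = 179)
(1798 + O(-67))*(-1282 - 4422) = (1798 + 179)*(-1282 - 4422) = 1977*(-5704) = -11276808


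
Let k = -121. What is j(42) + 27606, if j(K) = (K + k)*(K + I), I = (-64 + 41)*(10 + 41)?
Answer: 116955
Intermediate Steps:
I = -1173 (I = -23*51 = -1173)
j(K) = (-1173 + K)*(-121 + K) (j(K) = (K - 121)*(K - 1173) = (-121 + K)*(-1173 + K) = (-1173 + K)*(-121 + K))
j(42) + 27606 = (141933 + 42² - 1294*42) + 27606 = (141933 + 1764 - 54348) + 27606 = 89349 + 27606 = 116955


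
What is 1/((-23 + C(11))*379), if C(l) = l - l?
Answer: -1/8717 ≈ -0.00011472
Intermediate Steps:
C(l) = 0
1/((-23 + C(11))*379) = 1/((-23 + 0)*379) = 1/(-23*379) = 1/(-8717) = -1/8717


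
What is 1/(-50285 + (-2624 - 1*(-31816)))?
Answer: -1/21093 ≈ -4.7409e-5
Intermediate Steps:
1/(-50285 + (-2624 - 1*(-31816))) = 1/(-50285 + (-2624 + 31816)) = 1/(-50285 + 29192) = 1/(-21093) = -1/21093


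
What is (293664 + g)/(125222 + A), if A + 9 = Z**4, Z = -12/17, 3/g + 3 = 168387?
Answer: 1376657683148353/586983015474752 ≈ 2.3453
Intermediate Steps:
g = 1/56128 (g = 3/(-3 + 168387) = 3/168384 = 3*(1/168384) = 1/56128 ≈ 1.7816e-5)
Z = -12/17 (Z = -12*1/17 = -12/17 ≈ -0.70588)
A = -730953/83521 (A = -9 + (-12/17)**4 = -9 + 20736/83521 = -730953/83521 ≈ -8.7517)
(293664 + g)/(125222 + A) = (293664 + 1/56128)/(125222 - 730953/83521) = 16482772993/(56128*(10457935709/83521)) = (16482772993/56128)*(83521/10457935709) = 1376657683148353/586983015474752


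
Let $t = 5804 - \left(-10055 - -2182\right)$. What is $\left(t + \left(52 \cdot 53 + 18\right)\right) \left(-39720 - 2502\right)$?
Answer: $-694594122$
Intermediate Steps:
$t = 13677$ ($t = 5804 - \left(-10055 + 2182\right) = 5804 - -7873 = 5804 + 7873 = 13677$)
$\left(t + \left(52 \cdot 53 + 18\right)\right) \left(-39720 - 2502\right) = \left(13677 + \left(52 \cdot 53 + 18\right)\right) \left(-39720 - 2502\right) = \left(13677 + \left(2756 + 18\right)\right) \left(-42222\right) = \left(13677 + 2774\right) \left(-42222\right) = 16451 \left(-42222\right) = -694594122$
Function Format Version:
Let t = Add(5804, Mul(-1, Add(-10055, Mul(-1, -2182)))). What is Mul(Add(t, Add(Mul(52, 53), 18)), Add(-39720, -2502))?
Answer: -694594122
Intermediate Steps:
t = 13677 (t = Add(5804, Mul(-1, Add(-10055, 2182))) = Add(5804, Mul(-1, -7873)) = Add(5804, 7873) = 13677)
Mul(Add(t, Add(Mul(52, 53), 18)), Add(-39720, -2502)) = Mul(Add(13677, Add(Mul(52, 53), 18)), Add(-39720, -2502)) = Mul(Add(13677, Add(2756, 18)), -42222) = Mul(Add(13677, 2774), -42222) = Mul(16451, -42222) = -694594122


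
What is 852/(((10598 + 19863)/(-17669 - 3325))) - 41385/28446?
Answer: -170023681511/288831202 ≈ -588.66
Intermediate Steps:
852/(((10598 + 19863)/(-17669 - 3325))) - 41385/28446 = 852/((30461/(-20994))) - 41385*1/28446 = 852/((30461*(-1/20994))) - 13795/9482 = 852/(-30461/20994) - 13795/9482 = 852*(-20994/30461) - 13795/9482 = -17886888/30461 - 13795/9482 = -170023681511/288831202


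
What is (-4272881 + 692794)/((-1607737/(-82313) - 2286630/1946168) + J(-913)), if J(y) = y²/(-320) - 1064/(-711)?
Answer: 332870915433433164480/240353885954526073 ≈ 1384.9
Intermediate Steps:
J(y) = 1064/711 - y²/320 (J(y) = y²*(-1/320) - 1064*(-1/711) = -y²/320 + 1064/711 = 1064/711 - y²/320)
(-4272881 + 692794)/((-1607737/(-82313) - 2286630/1946168) + J(-913)) = (-4272881 + 692794)/((-1607737/(-82313) - 2286630/1946168) + (1064/711 - 1/320*(-913)²)) = -3580087/((-1607737*(-1/82313) - 2286630*1/1946168) + (1064/711 - 1/320*833569)) = -3580087/((1607737/82313 - 1143315/973084) + (1064/711 - 833569/320)) = -3580087/(30007213537/1634642108 - 592327079/227520) = -3580087/(-240353885954526073/92978443103040) = -3580087*(-92978443103040/240353885954526073) = 332870915433433164480/240353885954526073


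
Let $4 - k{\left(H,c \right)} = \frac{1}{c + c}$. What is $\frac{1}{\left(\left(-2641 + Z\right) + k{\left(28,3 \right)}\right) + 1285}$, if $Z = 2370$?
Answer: $\frac{6}{6107} \approx 0.00098248$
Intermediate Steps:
$k{\left(H,c \right)} = 4 - \frac{1}{2 c}$ ($k{\left(H,c \right)} = 4 - \frac{1}{c + c} = 4 - \frac{1}{2 c}$)
$\frac{1}{\left(\left(-2641 + Z\right) + k{\left(28,3 \right)}\right) + 1285} = \frac{1}{\left(\left(-2641 + 2370\right) + \left(4 - \frac{1}{2 \cdot 3}\right)\right) + 1285} = \frac{1}{\left(-271 + \left(4 - \frac{1}{6}\right)\right) + 1285} = \frac{1}{\left(-271 + \frac{23}{6}\right) + 1285} = \frac{1}{- \frac{1603}{6} + 1285} = \frac{1}{\frac{6107}{6}} = \frac{6}{6107}$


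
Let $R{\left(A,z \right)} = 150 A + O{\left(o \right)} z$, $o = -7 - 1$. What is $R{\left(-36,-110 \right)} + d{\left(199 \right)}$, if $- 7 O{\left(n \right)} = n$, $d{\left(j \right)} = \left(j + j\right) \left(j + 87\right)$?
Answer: $\frac{758116}{7} \approx 1.083 \cdot 10^{5}$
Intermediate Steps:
$o = -8$ ($o = -7 - 1 = -8$)
$d{\left(j \right)} = 2 j \left(87 + j\right)$
$O{\left(n \right)} = - \frac{n}{7}$
$R{\left(A,z \right)} = 150 A + \frac{8 z}{7}$ ($R{\left(A,z \right)} = 150 A + \left(- \frac{1}{7}\right) \left(-8\right) z = 150 A + \frac{8 z}{7}$)
$R{\left(-36,-110 \right)} + d{\left(199 \right)} = \left(150 \left(-36\right) + \frac{8}{7} \left(-110\right)\right) + 2 \cdot 199 \left(87 + 199\right) = \left(-5400 - \frac{880}{7}\right) + 2 \cdot 199 \cdot 286 = - \frac{38680}{7} + 113828 = \frac{758116}{7}$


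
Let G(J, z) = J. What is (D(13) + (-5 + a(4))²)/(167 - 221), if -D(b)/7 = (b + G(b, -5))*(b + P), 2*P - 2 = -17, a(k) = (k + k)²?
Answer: -1240/27 ≈ -45.926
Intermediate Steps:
a(k) = 4*k² (a(k) = (2*k)² = 4*k²)
P = -15/2 (P = 1 + (½)*(-17) = 1 - 17/2 = -15/2 ≈ -7.5000)
D(b) = -14*b*(-15/2 + b) (D(b) = -7*(b + b)*(b - 15/2) = -7*2*b*(-15/2 + b) = -14*b*(-15/2 + b))
(D(13) + (-5 + a(4))²)/(167 - 221) = (7*13*(15 - 2*13) + (-5 + 4*4²)²)/(167 - 221) = (7*13*(15 - 26) + (-5 + 4*16)²)/(-54) = (7*13*(-11) + (-5 + 64)²)*(-1/54) = (-1001 + 59²)*(-1/54) = (-1001 + 3481)*(-1/54) = 2480*(-1/54) = -1240/27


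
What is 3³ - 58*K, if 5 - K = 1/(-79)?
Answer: -20835/79 ≈ -263.73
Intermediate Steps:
K = 396/79 (K = 5 - 1/(-79) = 5 - 1*(-1/79) = 5 + 1/79 = 396/79 ≈ 5.0127)
3³ - 58*K = 3³ - 58*396/79 = 27 - 22968/79 = -20835/79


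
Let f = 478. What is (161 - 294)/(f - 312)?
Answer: -133/166 ≈ -0.80120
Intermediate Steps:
(161 - 294)/(f - 312) = (161 - 294)/(478 - 312) = -133/166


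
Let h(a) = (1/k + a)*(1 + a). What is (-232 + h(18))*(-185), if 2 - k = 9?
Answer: -138935/7 ≈ -19848.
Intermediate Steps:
k = -7 (k = 2 - 1*9 = 2 - 9 = -7)
h(a) = (1 + a)*(-⅐ + a) (h(a) = (1/(-7) + a)*(1 + a) = (-⅐ + a)*(1 + a) = (1 + a)*(-⅐ + a))
(-232 + h(18))*(-185) = (-232 + (-⅐ - ⅐*18 + 18*(1 + 18)))*(-185) = (-232 + (-⅐ - 18/7 + 18*19))*(-185) = (-232 + (-⅐ - 18/7 + 342))*(-185) = (-232 + 2375/7)*(-185) = (751/7)*(-185) = -138935/7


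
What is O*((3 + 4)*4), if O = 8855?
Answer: 247940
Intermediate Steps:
O*((3 + 4)*4) = 8855*((3 + 4)*4) = 8855*(7*4) = 8855*28 = 247940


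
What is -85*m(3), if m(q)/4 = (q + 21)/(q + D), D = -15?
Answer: 680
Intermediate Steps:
m(q) = 4*(21 + q)/(-15 + q) (m(q) = 4*((q + 21)/(q - 15)) = 4*((21 + q)/(-15 + q)) = 4*(21 + q)/(-15 + q))
-85*m(3) = -340*(21 + 3)/(-15 + 3) = -340*24/(-12) = -340*(-1)*24/12 = -85*(-8) = 680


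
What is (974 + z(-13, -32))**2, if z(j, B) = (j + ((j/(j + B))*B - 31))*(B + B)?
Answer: 38877586276/2025 ≈ 1.9199e+7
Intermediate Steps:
z(j, B) = 2*B*(-31 + j + B*j/(B + j)) (z(j, B) = (j + ((j/(B + j))*B - 31))*(2*B) = (j + (B*j/(B + j) - 31))*(2*B) = (j + (-31 + B*j/(B + j)))*(2*B) = (-31 + j + B*j/(B + j))*(2*B) = 2*B*(-31 + j + B*j/(B + j)))
(974 + z(-13, -32))**2 = (974 + 2*(-32)*((-13)**2 - 31*(-32) - 31*(-13) + 2*(-32)*(-13))/(-32 - 13))**2 = (974 + 2*(-32)*(169 + 992 + 403 + 832)/(-45))**2 = (974 + 2*(-32)*(-1/45)*2396)**2 = (974 + 153344/45)**2 = (197174/45)**2 = 38877586276/2025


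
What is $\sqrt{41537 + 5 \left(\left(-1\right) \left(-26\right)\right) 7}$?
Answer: $\sqrt{42447} \approx 206.03$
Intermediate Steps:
$\sqrt{41537 + 5 \left(\left(-1\right) \left(-26\right)\right) 7} = \sqrt{41537 + 5 \cdot 26 \cdot 7} = \sqrt{41537 + 130 \cdot 7} = \sqrt{41537 + 910} = \sqrt{42447}$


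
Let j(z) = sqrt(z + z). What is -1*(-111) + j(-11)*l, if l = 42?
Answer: 111 + 42*I*sqrt(22) ≈ 111.0 + 197.0*I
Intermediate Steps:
j(z) = sqrt(2)*sqrt(z) (j(z) = sqrt(2*z) = sqrt(2)*sqrt(z))
-1*(-111) + j(-11)*l = -1*(-111) + (sqrt(2)*sqrt(-11))*42 = 111 + (sqrt(2)*(I*sqrt(11)))*42 = 111 + (I*sqrt(22))*42 = 111 + 42*I*sqrt(22)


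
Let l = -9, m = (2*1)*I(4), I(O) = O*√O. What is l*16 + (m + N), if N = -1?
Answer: -129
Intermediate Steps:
I(O) = O^(3/2)
m = 16 (m = (2*1)*4^(3/2) = 2*8 = 16)
l*16 + (m + N) = -9*16 + (16 - 1) = -144 + 15 = -129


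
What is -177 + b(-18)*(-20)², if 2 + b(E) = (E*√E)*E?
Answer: -977 + 388800*I*√2 ≈ -977.0 + 5.4985e+5*I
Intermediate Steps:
b(E) = -2 + E^(5/2) (b(E) = -2 + (E*√E)*E = -2 + E^(3/2)*E = -2 + E^(5/2))
-177 + b(-18)*(-20)² = -177 + (-2 + (-18)^(5/2))*(-20)² = -177 + (-2 + 972*I*√2)*400 = -177 + (-800 + 388800*I*√2) = -977 + 388800*I*√2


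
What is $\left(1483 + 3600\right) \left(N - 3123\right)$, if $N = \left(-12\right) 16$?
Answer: $-16850145$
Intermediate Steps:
$N = -192$
$\left(1483 + 3600\right) \left(N - 3123\right) = \left(1483 + 3600\right) \left(-192 - 3123\right) = 5083 \left(-3315\right) = -16850145$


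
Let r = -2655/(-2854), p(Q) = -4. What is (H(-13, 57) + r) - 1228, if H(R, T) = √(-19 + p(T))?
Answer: -3502057/2854 + I*√23 ≈ -1227.1 + 4.7958*I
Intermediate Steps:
r = 2655/2854 (r = -2655*(-1/2854) = 2655/2854 ≈ 0.93027)
H(R, T) = I*√23 (H(R, T) = √(-19 - 4) = √(-23) = I*√23)
(H(-13, 57) + r) - 1228 = (I*√23 + 2655/2854) - 1228 = (2655/2854 + I*√23) - 1228 = -3502057/2854 + I*√23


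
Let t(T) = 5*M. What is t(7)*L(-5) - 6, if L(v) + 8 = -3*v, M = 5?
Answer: 169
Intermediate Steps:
L(v) = -8 - 3*v
t(T) = 25 (t(T) = 5*5 = 25)
t(7)*L(-5) - 6 = 25*(-8 - 3*(-5)) - 6 = 25*(-8 + 15) - 6 = 25*7 - 6 = 175 - 6 = 169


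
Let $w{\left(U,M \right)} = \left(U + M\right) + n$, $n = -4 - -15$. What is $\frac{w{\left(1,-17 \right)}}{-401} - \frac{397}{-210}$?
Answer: $\frac{160247}{84210} \approx 1.9029$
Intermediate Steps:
$n = 11$ ($n = -4 + 15 = 11$)
$w{\left(U,M \right)} = 11 + M + U$ ($w{\left(U,M \right)} = \left(U + M\right) + 11 = \left(M + U\right) + 11 = 11 + M + U$)
$\frac{w{\left(1,-17 \right)}}{-401} - \frac{397}{-210} = \frac{11 - 17 + 1}{-401} - \frac{397}{-210} = \left(-5\right) \left(- \frac{1}{401}\right) - - \frac{397}{210} = \frac{5}{401} + \frac{397}{210} = \frac{160247}{84210}$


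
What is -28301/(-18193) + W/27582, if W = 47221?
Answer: 234241405/71685618 ≈ 3.2676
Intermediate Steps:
-28301/(-18193) + W/27582 = -28301/(-18193) + 47221/27582 = -28301*(-1/18193) + 47221*(1/27582) = 4043/2599 + 47221/27582 = 234241405/71685618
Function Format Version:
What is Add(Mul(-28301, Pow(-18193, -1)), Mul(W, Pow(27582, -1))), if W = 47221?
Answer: Rational(234241405, 71685618) ≈ 3.2676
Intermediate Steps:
Add(Mul(-28301, Pow(-18193, -1)), Mul(W, Pow(27582, -1))) = Add(Mul(-28301, Pow(-18193, -1)), Mul(47221, Pow(27582, -1))) = Add(Mul(-28301, Rational(-1, 18193)), Mul(47221, Rational(1, 27582))) = Add(Rational(4043, 2599), Rational(47221, 27582)) = Rational(234241405, 71685618)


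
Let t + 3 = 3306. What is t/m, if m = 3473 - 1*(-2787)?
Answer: 3303/6260 ≈ 0.52764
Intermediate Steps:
m = 6260 (m = 3473 + 2787 = 6260)
t = 3303 (t = -3 + 3306 = 3303)
t/m = 3303/6260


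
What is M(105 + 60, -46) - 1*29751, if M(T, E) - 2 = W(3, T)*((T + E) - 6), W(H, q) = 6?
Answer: -29071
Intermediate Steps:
M(T, E) = -34 + 6*E + 6*T (M(T, E) = 2 + 6*((T + E) - 6) = 2 + 6*((E + T) - 6) = 2 + 6*(-6 + E + T) = 2 + (-36 + 6*E + 6*T) = -34 + 6*E + 6*T)
M(105 + 60, -46) - 1*29751 = (-34 + 6*(-46) + 6*(105 + 60)) - 1*29751 = (-34 - 276 + 6*165) - 29751 = (-34 - 276 + 990) - 29751 = 680 - 29751 = -29071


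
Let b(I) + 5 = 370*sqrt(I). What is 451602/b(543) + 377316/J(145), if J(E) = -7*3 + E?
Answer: 1402434842877/460887385 + 33418548*sqrt(543)/14867335 ≈ 3095.3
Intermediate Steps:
b(I) = -5 + 370*sqrt(I)
J(E) = -21 + E
451602/b(543) + 377316/J(145) = 451602/(-5 + 370*sqrt(543)) + 377316/(-21 + 145) = 451602/(-5 + 370*sqrt(543)) + 377316/124 = 451602/(-5 + 370*sqrt(543)) + 377316*(1/124) = 451602/(-5 + 370*sqrt(543)) + 94329/31 = 94329/31 + 451602/(-5 + 370*sqrt(543))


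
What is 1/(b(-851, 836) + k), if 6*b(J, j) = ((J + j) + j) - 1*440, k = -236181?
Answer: -2/472235 ≈ -4.2352e-6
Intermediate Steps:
b(J, j) = -220/3 + j/3 + J/6 (b(J, j) = (((J + j) + j) - 1*440)/6 = ((J + 2*j) - 440)/6 = (-440 + J + 2*j)/6 = -220/3 + j/3 + J/6)
1/(b(-851, 836) + k) = 1/((-220/3 + (1/3)*836 + (1/6)*(-851)) - 236181) = 1/((-220/3 + 836/3 - 851/6) - 236181) = 1/(127/2 - 236181) = 1/(-472235/2) = -2/472235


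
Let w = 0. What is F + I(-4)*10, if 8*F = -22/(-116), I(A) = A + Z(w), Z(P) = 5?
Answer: 4651/464 ≈ 10.024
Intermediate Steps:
I(A) = 5 + A (I(A) = A + 5 = 5 + A)
F = 11/464 (F = (-22/(-116))/8 = (-22*(-1/116))/8 = (⅛)*(11/58) = 11/464 ≈ 0.023707)
F + I(-4)*10 = 11/464 + (5 - 4)*10 = 11/464 + 1*10 = 11/464 + 10 = 4651/464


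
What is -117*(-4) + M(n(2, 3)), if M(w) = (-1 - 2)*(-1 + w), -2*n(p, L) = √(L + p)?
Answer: 471 + 3*√5/2 ≈ 474.35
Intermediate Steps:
n(p, L) = -√(L + p)/2
M(w) = 3 - 3*w (M(w) = -3*(-1 + w) = 3 - 3*w)
-117*(-4) + M(n(2, 3)) = -117*(-4) + (3 - (-3)*√(3 + 2)/2) = 468 + (3 - (-3)*√5/2) = 468 + (3 + 3*√5/2) = 471 + 3*√5/2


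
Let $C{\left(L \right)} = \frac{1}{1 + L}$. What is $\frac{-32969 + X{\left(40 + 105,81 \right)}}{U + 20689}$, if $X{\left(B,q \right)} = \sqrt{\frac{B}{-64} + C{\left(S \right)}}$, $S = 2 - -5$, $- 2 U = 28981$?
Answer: $- \frac{65938}{12397} + \frac{i \sqrt{137}}{49588} \approx -5.3189 + 0.00023604 i$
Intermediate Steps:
$U = - \frac{28981}{2}$ ($U = \left(- \frac{1}{2}\right) 28981 = - \frac{28981}{2} \approx -14491.0$)
$S = 7$ ($S = 2 + 5 = 7$)
$X{\left(B,q \right)} = \sqrt{\frac{1}{8} - \frac{B}{64}}$ ($X{\left(B,q \right)} = \sqrt{\frac{B}{-64} + \frac{1}{1 + 7}} = \sqrt{B \left(- \frac{1}{64}\right) + \frac{1}{8}} = \sqrt{- \frac{B}{64} + \frac{1}{8}} = \sqrt{\frac{1}{8} - \frac{B}{64}}$)
$\frac{-32969 + X{\left(40 + 105,81 \right)}}{U + 20689} = \frac{-32969 + \frac{\sqrt{8 - \left(40 + 105\right)}}{8}}{- \frac{28981}{2} + 20689} = \frac{-32969 + \frac{\sqrt{8 - 145}}{8}}{\frac{12397}{2}} = \left(-32969 + \frac{\sqrt{8 - 145}}{8}\right) \frac{2}{12397} = \left(-32969 + \frac{\sqrt{-137}}{8}\right) \frac{2}{12397} = \left(-32969 + \frac{i \sqrt{137}}{8}\right) \frac{2}{12397} = - \frac{65938}{12397} + \frac{i \sqrt{137}}{49588}$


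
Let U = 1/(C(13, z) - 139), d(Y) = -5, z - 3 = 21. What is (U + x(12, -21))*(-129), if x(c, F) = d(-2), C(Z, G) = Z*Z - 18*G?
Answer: 86473/134 ≈ 645.32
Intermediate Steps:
z = 24 (z = 3 + 21 = 24)
C(Z, G) = Z**2 - 18*G
x(c, F) = -5
U = -1/402 (U = 1/((13**2 - 18*24) - 139) = 1/((169 - 432) - 139) = 1/(-263 - 139) = 1/(-402) = -1/402 ≈ -0.0024876)
(U + x(12, -21))*(-129) = (-1/402 - 5)*(-129) = -2011/402*(-129) = 86473/134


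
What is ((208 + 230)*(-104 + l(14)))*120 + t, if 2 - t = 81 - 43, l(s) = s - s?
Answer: -5466276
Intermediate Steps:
l(s) = 0
t = -36 (t = 2 - (81 - 43) = 2 - 1*38 = 2 - 38 = -36)
((208 + 230)*(-104 + l(14)))*120 + t = ((208 + 230)*(-104 + 0))*120 - 36 = (438*(-104))*120 - 36 = -45552*120 - 36 = -5466240 - 36 = -5466276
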